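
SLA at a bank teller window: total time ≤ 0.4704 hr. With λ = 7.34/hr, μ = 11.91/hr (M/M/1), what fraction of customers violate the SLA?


W ~ Exponential(μ−λ) for M/M/1.
μ − λ = 11.91 − 7.34 = 4.5700
P(W > t) = e^{−(μ−λ)t} = e^{−2.1497} = 0.116516

Final: 0.116516


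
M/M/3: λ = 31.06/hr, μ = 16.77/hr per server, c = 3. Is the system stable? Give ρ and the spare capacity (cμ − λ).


Total capacity cμ = 3·16.77 = 50.31/hr
ρ = λ/(cμ) = 31.06/50.31 = 0.6174
Stable ⇔ ρ < 1: YES
Spare capacity = cμ − λ = 50.31 − 31.06 = 19.25/hr

Final: ρ = 0.6174; stable; margin = 19.25/hr


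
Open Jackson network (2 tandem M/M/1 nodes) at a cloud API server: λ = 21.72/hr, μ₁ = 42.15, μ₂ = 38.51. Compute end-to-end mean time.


Each node sees arrival rate λ = 21.72/hr (tandem ⇒ throughput preserved).
W₁ = 1/(μ₁−λ) = 1/(42.15−21.72) = 0.04895 hr
W₂ = 1/(μ₂−λ) = 1/(38.51−21.72) = 0.05956 hr
W_total = W₁ + W₂ = 0.04895 + 0.05956 = 0.10851 hr

Final: 0.10851 hr


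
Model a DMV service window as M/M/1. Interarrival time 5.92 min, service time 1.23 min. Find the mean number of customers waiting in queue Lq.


λ = 60/5.92 = 10.1351 /hr
μ = 60/1.23 = 48.7805 /hr
ρ = λ/μ = 10.1351/48.7805 = 0.2078
Lq = ρ²/(1−ρ) = 0.04317/0.7922 = 0.05449

Final: 0.05449


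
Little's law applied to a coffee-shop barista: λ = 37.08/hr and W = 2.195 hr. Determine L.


L = λW = 37.08·2.195 = 81.3906

Final: 81.3906


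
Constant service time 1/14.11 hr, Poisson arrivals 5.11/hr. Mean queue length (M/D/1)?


ρ = 5.11/14.11 = 0.3622
M/D/1: Lq = ρ²/(2(1−ρ)) = 0.1312/(2·0.6378) = 0.10281

Final: 0.10281


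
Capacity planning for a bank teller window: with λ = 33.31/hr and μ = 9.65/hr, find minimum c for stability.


Stability requires cμ > λ ⇔ c > λ/μ.
λ/μ = 33.31/9.65 = 3.4518
Minimum integer c = ⌊3.4518⌋ + 1 = 4
Check: 4·9.65 = 38.60 > 33.31, while 3·9.65 = 28.95 ≤ 33.31

Final: 4 servers


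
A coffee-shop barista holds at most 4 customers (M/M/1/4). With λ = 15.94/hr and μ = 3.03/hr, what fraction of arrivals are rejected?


ρ = λ/μ = 15.94/3.03 = 5.2607
P_K = (1−ρ)ρ^K/(1−ρ^(K+1)) = (-4.2607·765.918843)/(1 − 4029.289228)
= -3263.370385/-4028.289228 = 0.810113

Final: 0.810113


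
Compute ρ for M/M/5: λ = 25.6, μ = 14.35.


ρ = λ/(cμ) = 25.6/(5·14.35) = 25.6/71.75 = 0.3568

Final: 0.3568


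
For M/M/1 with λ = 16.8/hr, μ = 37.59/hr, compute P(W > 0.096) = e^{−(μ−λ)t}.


W ~ Exponential(μ−λ) for M/M/1.
μ − λ = 37.59 − 16.8 = 20.7900
P(W > t) = e^{−(μ−λ)t} = e^{−1.9958} = 0.135899

Final: 0.135899


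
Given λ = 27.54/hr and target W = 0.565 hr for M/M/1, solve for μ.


W = 1/(μ−λ) ⇒ μ − λ = 1/W = 1/0.565 = 1.7699
μ = λ + 1/W = 27.54 + 1.7699 = 29.3099 per hr

Final: 29.3099 /hr


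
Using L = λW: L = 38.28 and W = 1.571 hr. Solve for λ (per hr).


λ = L/W = 38.28/1.571 = 24.3666 /hr

Final: 24.3666 /hr


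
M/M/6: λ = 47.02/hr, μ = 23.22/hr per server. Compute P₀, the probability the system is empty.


a = λ/μ = 47.02/23.22 = 2.0250; ρ = a/c = 0.3375
Σ_{k=0}^{5} a^k/k! (terms k=0..5) = 1.00000 + 2.02498 + 2.05027 + 1.38392 + 0.70060 + 0.28374 = 7.44350
Tail: a^6/(6!(1−ρ)) = 68.94812/(720·0.6625) = 0.14454
P₀ = 1/(7.44350 + 0.14454) = 1/7.58805 = 0.131786

Final: 0.131786


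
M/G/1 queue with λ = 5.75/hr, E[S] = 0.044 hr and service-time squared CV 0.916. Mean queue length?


ρ = λ·E[S] = 5.75·0.044 = 0.2530
Lq = ρ²(1+C_s²)/(2(1−ρ)) = 0.06401·(1+0.916)/(2·0.7470)
= 0.06401·1.9160/1.4940 = 0.08209

Final: 0.08209


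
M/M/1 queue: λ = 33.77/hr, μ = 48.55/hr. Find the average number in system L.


ρ = λ/μ = 33.77/48.55 = 0.6956
L = ρ/(1−ρ) = 0.6956/(1 − 0.6956) = 0.6956/0.3044 = 2.2848

Final: 2.2848


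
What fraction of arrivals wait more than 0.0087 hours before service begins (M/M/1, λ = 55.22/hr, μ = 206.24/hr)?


ρ = 55.22/206.24 = 0.2677
P(Wq > t) = ρ·e^{−(μ−λ)t} = 0.2677·e^{−1.3139}
= 0.2677·0.268777 = 0.071964

Final: 0.071964


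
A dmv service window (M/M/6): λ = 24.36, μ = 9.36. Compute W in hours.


a = 2.6026; ρ = 0.4338; P₀ = 0.073551
Lq = P₀·a^c·ρ/(c!(1−ρ)²) = 0.04295
Wq = Lq/λ = 0.04295/24.36 = 0.001763 hr
W = Wq + 1/μ = 0.001763 + 0.10684 = 0.10860 hr

Final: 0.10860 hr


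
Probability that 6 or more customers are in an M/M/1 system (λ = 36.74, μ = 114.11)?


ρ = 36.74/114.11 = 0.3220
P(N ≥ n) = ρ^n = 0.3220^6 = 0.001114

Final: 0.001114


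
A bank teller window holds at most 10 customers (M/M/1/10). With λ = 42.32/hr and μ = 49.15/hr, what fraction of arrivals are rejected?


ρ = λ/μ = 42.32/49.15 = 0.8610
P_K = (1−ρ)ρ^K/(1−ρ^(K+1)) = (0.1390·0.223986)/(1 − 0.192861)
= 0.031126/0.807139 = 0.038563

Final: 0.038563


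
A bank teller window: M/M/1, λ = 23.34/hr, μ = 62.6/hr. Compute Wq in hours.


ρ = 23.34/62.6 = 0.3728
Wq = ρ/(μ−λ) = 0.3728/(62.6 − 23.34) = 0.3728/39.26 = 0.009497 hr

Final: 0.009497 hr


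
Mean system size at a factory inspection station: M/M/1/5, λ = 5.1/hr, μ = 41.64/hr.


ρ = 5.1/41.64 = 0.1225
L = ρ[1 − (K+1)ρ^K + Kρ^(K+1)] / [(1−ρ)(1−ρ^(K+1))]
Numerator: 0.1225·(1 − 6·0.00002756 + 5·0.000003376) = 0.122460
Denominator: (0.8775)·(0.999997) = 0.877519
L = 0.122460/0.877519 = 0.1396

Final: 0.1396


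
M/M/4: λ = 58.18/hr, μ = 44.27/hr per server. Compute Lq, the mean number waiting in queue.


a = λ/μ = 1.3142; ρ = a/4 = 0.3286
P₀ = 0.267294
Lq = P₀·a^c·ρ / (c!·(1−ρ)²) = 0.267294·2.98302·0.3286/(24·0.45084)
= 0.02421

Final: 0.02421


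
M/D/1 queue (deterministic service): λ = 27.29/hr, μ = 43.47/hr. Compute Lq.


ρ = 27.29/43.47 = 0.6278
M/D/1: Lq = ρ²/(2(1−ρ)) = 0.3941/(2·0.3722) = 0.52943

Final: 0.52943


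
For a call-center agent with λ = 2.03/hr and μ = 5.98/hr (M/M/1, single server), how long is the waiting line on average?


ρ = 2.03/5.98 = 0.3395
Lq = ρ²/(1−ρ) = 0.1152/0.6605 = 0.1745

Final: 0.1745


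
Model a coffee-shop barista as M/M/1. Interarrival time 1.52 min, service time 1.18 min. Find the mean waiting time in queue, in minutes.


λ = 60/1.52 = 39.4737 /hr
μ = 60/1.18 = 50.8475 /hr
ρ = λ/μ = 39.4737/50.8475 = 0.7763
Wq = ρ/(μ−λ) = 0.7763/(50.8475−39.4737) = 0.06825 hr
In minutes: 0.06825·60 = 4.095 min

Final: 4.095 min


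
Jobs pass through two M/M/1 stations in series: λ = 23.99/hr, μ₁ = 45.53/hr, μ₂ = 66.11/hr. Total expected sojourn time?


Each node sees arrival rate λ = 23.99/hr (tandem ⇒ throughput preserved).
W₁ = 1/(μ₁−λ) = 1/(45.53−23.99) = 0.04643 hr
W₂ = 1/(μ₂−λ) = 1/(66.11−23.99) = 0.02374 hr
W_total = W₁ + W₂ = 0.04643 + 0.02374 = 0.07017 hr

Final: 0.07017 hr


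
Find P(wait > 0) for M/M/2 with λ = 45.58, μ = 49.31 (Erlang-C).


a = λ/μ = 0.9244; ρ = a/2 = 0.4622
P₀ = 0.367822 (from M/M/c formula)
C(c,a) = [a^c/(c!(1−ρ))]·P₀ = [0.85443/(2·0.5378)]·0.367822
= 0.79435·0.367822 = 0.292179

Final: 0.292179


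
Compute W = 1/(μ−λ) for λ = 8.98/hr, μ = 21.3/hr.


W = 1/(μ−λ) = 1/(21.3 − 8.98) = 1/12.32 = 0.08117 hr

Final: 0.08117 hr


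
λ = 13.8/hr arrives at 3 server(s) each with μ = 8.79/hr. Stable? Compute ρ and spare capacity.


Total capacity cμ = 3·8.79 = 26.37/hr
ρ = λ/(cμ) = 13.8/26.37 = 0.5233
Stable ⇔ ρ < 1: YES
Spare capacity = cμ − λ = 26.37 − 13.8 = 12.57/hr

Final: ρ = 0.5233; stable; margin = 12.57/hr


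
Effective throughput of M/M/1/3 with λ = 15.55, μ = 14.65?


ρ = 1.0614; P_K = (1−ρ)ρ^3/(1−ρ^4) = 0.272781
λ_eff = λ(1 − P_K) = 15.55·(1 − 0.272781) = 15.55·0.727219 = 11.3082 /hr

Final: 11.3082 /hr


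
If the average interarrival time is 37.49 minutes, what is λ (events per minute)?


λ = 1/(interarrival time) in consistent units.
1 minute = 1 min, so λ = 1/37.49 = 0.02667 per minute

Final: 0.02667 /min


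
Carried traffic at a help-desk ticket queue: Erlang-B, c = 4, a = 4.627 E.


B(4,4.627) = 0.367696 (Erlang-B)
Carried load = a(1 − B) = 4.627·(1 − 0.367696) = 4.627·0.632304 = 2.9257 E

Final: 2.9257 Erlangs


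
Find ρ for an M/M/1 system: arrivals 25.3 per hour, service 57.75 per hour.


ρ = λ/μ = 25.3/57.75 = 0.4381

Final: 0.4381


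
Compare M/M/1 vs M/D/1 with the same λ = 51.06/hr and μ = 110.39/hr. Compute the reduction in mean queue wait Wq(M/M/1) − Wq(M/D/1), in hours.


ρ = 51.06/110.39 = 0.4625
Wq(M/M/1) = ρ/(μ−λ) = 0.4625/59.33 = 0.007796 hr
Wq(M/D/1) = ρ/(2(μ−λ)) = 0.003898 hr
Savings = 0.007796 − 0.003898 = 0.003898 hr

Final: 0.003898 hr


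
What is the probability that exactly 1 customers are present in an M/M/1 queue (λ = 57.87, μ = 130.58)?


ρ = 57.87/130.58 = 0.4432
P_n = (1−ρ)·ρ^n = (1 − 0.4432)·0.4432^1 = 0.5568·0.443177 = 0.246771

Final: 0.246771


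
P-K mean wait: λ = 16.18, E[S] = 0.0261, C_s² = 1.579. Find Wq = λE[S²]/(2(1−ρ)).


ρ = λ·E[S] = 16.18·0.0261 = 0.4223
E[S²] = E[S]²(1+C_s²) = 0.0261²·(1+1.579) = 0.001757
Wq = λ·E[S²]/(2(1−ρ)) = 16.18·0.001757/(2·0.5777) = 0.02460 hr

Final: 0.02460 hr


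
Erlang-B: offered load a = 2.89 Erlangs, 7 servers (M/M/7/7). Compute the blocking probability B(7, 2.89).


B(c,a) = (a^c/c!) / Σ_{k=0}^{c} a^k/k!
a^7/7! = 0.334083
Σ terms (k=0..7): 1.00000 + 2.89000 + 4.17605 + 4.02293 + 2.90657 + 1.67999 + 0.80920 + 0.33408 = 17.818819
B = 0.334083/17.818819 = 0.018749

Final: 0.018749


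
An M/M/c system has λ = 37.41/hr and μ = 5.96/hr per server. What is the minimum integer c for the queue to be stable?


Stability requires cμ > λ ⇔ c > λ/μ.
λ/μ = 37.41/5.96 = 6.2768
Minimum integer c = ⌊6.2768⌋ + 1 = 7
Check: 7·5.96 = 41.72 > 37.41, while 6·5.96 = 35.76 ≤ 37.41

Final: 7 servers


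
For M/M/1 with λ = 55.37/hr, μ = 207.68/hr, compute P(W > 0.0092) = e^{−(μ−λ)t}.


W ~ Exponential(μ−λ) for M/M/1.
μ − λ = 207.68 − 55.37 = 152.3100
P(W > t) = e^{−(μ−λ)t} = e^{−1.4013} = 0.246288

Final: 0.246288


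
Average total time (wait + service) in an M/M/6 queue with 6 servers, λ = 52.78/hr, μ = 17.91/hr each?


a = 2.9470; ρ = 0.4912; P₀ = 0.051713
Lq = P₀·a^c·ρ/(c!(1−ρ)²) = 0.08924
Wq = Lq/λ = 0.08924/52.78 = 0.001691 hr
W = Wq + 1/μ = 0.001691 + 0.05583 = 0.05753 hr

Final: 0.05753 hr


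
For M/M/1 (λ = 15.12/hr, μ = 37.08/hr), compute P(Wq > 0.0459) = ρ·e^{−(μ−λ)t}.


ρ = 15.12/37.08 = 0.4078
P(Wq > t) = ρ·e^{−(μ−λ)t} = 0.4078·e^{−1.0080}
= 0.4078·0.364961 = 0.148819

Final: 0.148819


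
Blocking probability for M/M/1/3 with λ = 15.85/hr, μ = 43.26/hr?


ρ = λ/μ = 15.85/43.26 = 0.3664
P_K = (1−ρ)ρ^K/(1−ρ^(K+1)) = (0.6336·0.049184)/(1 − 0.018021)
= 0.031164/0.981979 = 0.031736

Final: 0.031736


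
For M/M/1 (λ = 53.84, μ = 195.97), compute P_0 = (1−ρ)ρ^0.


ρ = 53.84/195.97 = 0.2747
P_n = (1−ρ)·ρ^n = (1 − 0.2747)·0.2747^0 = 0.7253·1.000000 = 0.725264

Final: 0.725264


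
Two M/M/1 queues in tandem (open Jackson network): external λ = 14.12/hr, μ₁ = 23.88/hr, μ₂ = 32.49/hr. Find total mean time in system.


Each node sees arrival rate λ = 14.12/hr (tandem ⇒ throughput preserved).
W₁ = 1/(μ₁−λ) = 1/(23.88−14.12) = 0.10246 hr
W₂ = 1/(μ₂−λ) = 1/(32.49−14.12) = 0.05444 hr
W_total = W₁ + W₂ = 0.10246 + 0.05444 = 0.15690 hr

Final: 0.15690 hr


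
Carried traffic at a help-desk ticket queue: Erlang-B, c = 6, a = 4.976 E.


B(6,4.976) = 0.190042 (Erlang-B)
Carried load = a(1 − B) = 4.976·(1 − 0.190042) = 4.976·0.809958 = 4.0303 E

Final: 4.0303 Erlangs


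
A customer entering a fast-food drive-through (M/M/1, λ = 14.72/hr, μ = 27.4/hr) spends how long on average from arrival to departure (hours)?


W = 1/(μ−λ) = 1/(27.4 − 14.72) = 1/12.68 = 0.07886 hr

Final: 0.07886 hr


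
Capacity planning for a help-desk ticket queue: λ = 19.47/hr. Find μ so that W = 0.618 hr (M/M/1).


W = 1/(μ−λ) ⇒ μ − λ = 1/W = 1/0.618 = 1.6181
μ = λ + 1/W = 19.47 + 1.6181 = 21.0881 per hr

Final: 21.0881 /hr


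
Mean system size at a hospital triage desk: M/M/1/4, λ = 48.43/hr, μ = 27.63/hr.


ρ = 48.43/27.63 = 1.7528
L = ρ[1 − (K+1)ρ^K + Kρ^(K+1)] / [(1−ρ)(1−ρ^(K+1))]
Numerator: 1.7528·(1 − 5·9.439181 + 4·16.545044) = 35.028523
Denominator: (-0.7528)·(-15.545044) = 11.702385
L = 35.028523/11.702385 = 2.9933

Final: 2.9933


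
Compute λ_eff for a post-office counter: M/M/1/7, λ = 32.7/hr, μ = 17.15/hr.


ρ = 1.9067; P_K = (1−ρ)ρ^7/(1−ρ^8) = 0.478273
λ_eff = λ(1 − P_K) = 32.7·(1 − 0.478273) = 32.7·0.521727 = 17.0605 /hr

Final: 17.0605 /hr


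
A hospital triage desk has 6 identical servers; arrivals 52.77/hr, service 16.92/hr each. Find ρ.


ρ = λ/(cμ) = 52.77/(6·16.92) = 52.77/101.52 = 0.5198

Final: 0.5198


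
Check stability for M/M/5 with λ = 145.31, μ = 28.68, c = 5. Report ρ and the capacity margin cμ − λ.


Total capacity cμ = 5·28.68 = 143.40/hr
ρ = λ/(cμ) = 145.31/143.40 = 1.0133
Stable ⇔ ρ < 1: NO
Spare capacity = cμ − λ = 143.40 − 145.31 = -1.91/hr

Final: ρ = 1.0133; unstable; margin = -1.91/hr


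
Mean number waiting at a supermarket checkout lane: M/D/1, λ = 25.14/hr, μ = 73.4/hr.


ρ = 25.14/73.4 = 0.3425
M/D/1: Lq = ρ²/(2(1−ρ)) = 0.1173/(2·0.6575) = 0.08921

Final: 0.08921


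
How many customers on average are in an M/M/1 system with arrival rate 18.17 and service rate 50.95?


ρ = λ/μ = 18.17/50.95 = 0.3566
L = ρ/(1−ρ) = 0.3566/(1 − 0.3566) = 0.3566/0.6434 = 0.5543

Final: 0.5543


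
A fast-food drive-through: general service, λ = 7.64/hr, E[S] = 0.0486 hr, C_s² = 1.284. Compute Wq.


ρ = λ·E[S] = 7.64·0.0486 = 0.3713
E[S²] = E[S]²(1+C_s²) = 0.0486²·(1+1.284) = 0.005395
Wq = λ·E[S²]/(2(1−ρ)) = 7.64·0.005395/(2·0.6287) = 0.03278 hr

Final: 0.03278 hr


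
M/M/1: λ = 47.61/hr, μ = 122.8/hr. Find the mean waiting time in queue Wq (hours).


ρ = 47.61/122.8 = 0.3877
Wq = ρ/(μ−λ) = 0.3877/(122.8 − 47.61) = 0.3877/75.19 = 0.005156 hr

Final: 0.005156 hr


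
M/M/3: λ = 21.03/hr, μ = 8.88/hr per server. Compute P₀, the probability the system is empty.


a = λ/μ = 21.03/8.88 = 2.3682; ρ = a/c = 0.7894
Σ_{k=0}^{2} a^k/k! (terms k=0..2) = 1.00000 + 2.36824 + 2.80429 = 6.17253
Tail: a^3/(3!(1−ρ)) = 13.28247/(6·0.2106) = 10.51233
P₀ = 1/(6.17253 + 10.51233) = 1/16.68486 = 0.059935

Final: 0.059935


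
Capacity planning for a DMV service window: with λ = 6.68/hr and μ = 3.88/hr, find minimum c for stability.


Stability requires cμ > λ ⇔ c > λ/μ.
λ/μ = 6.68/3.88 = 1.7216
Minimum integer c = ⌊1.7216⌋ + 1 = 2
Check: 2·3.88 = 7.76 > 6.68, while 1·3.88 = 3.88 ≤ 6.68

Final: 2 servers


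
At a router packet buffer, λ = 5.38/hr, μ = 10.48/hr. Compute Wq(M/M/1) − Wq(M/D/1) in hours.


ρ = 5.38/10.48 = 0.5134
Wq(M/M/1) = ρ/(μ−λ) = 0.5134/5.10 = 0.10066 hr
Wq(M/D/1) = ρ/(2(μ−λ)) = 0.05033 hr
Savings = 0.10066 − 0.05033 = 0.05033 hr

Final: 0.05033 hr


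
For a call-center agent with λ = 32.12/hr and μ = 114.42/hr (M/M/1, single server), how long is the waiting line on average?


ρ = 32.12/114.42 = 0.2807
Lq = ρ²/(1−ρ) = 0.07880/0.7193 = 0.1096

Final: 0.1096


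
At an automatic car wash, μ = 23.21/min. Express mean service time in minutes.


Mean service time = 1/μ = 1/23.21 minute = 0.04308 minute
In minutes: 0.04308 × 1 = 0.04308 min

Final: 0.04308 min


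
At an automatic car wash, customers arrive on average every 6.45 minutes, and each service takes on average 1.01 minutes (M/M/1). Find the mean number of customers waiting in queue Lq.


λ = 60/6.45 = 9.3023 /hr
μ = 60/1.01 = 59.4059 /hr
ρ = λ/μ = 9.3023/59.4059 = 0.1566
Lq = ρ²/(1−ρ) = 0.02452/0.8434 = 0.02907

Final: 0.02907


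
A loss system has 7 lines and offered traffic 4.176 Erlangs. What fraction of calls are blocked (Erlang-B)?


B(c,a) = (a^c/c!) / Σ_{k=0}^{c} a^k/k!
a^7/7! = 4.394332
Σ terms (k=0..7): 1.00000 + 4.17600 + 8.71949 + 12.13753 + 12.67158 + 10.58330 + 7.36598 + 4.39433 = 61.048207
B = 4.394332/61.048207 = 0.071981

Final: 0.071981


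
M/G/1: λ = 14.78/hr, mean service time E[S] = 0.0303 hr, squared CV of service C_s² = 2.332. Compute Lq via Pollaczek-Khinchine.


ρ = λ·E[S] = 14.78·0.0303 = 0.4478
Lq = ρ²(1+C_s²)/(2(1−ρ)) = 0.2006·(1+2.332)/(2·0.5522)
= 0.2006·3.3320/1.1043 = 0.60512

Final: 0.60512


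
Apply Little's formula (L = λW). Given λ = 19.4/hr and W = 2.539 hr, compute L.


L = λW = 19.4·2.539 = 49.2566

Final: 49.2566


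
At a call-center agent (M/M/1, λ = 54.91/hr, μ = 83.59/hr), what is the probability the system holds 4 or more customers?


ρ = 54.91/83.59 = 0.6569
P(N ≥ n) = ρ^n = 0.6569^4 = 0.186204

Final: 0.186204


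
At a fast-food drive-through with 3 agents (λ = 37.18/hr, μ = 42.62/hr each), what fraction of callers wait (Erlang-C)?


a = λ/μ = 0.8724; ρ = a/3 = 0.2908
P₀ = 0.415131 (from M/M/c formula)
C(c,a) = [a^c/(c!(1−ρ))]·P₀ = [0.66388/(6·0.7092)]·0.415131
= 0.15601·0.415131 = 0.064766

Final: 0.064766


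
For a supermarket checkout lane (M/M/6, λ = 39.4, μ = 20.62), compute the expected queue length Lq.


a = λ/μ = 1.9108; ρ = a/6 = 0.3185
P₀ = 0.147801
Lq = P₀·a^c·ρ / (c!·(1−ρ)²) = 0.147801·48.66821·0.3185/(720·0.46450)
= 0.006850

Final: 0.006850


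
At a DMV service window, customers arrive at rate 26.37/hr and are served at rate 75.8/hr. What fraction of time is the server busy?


ρ = λ/μ = 26.37/75.8 = 0.3479

Final: 0.3479


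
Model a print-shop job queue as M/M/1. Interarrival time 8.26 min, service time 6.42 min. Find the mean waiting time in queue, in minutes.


λ = 60/8.26 = 7.2639 /hr
μ = 60/6.42 = 9.3458 /hr
ρ = λ/μ = 7.2639/9.3458 = 0.7772
Wq = ρ/(μ−λ) = 0.7772/(9.3458−7.2639) = 0.37334 hr
In minutes: 0.37334·60 = 22.400 min

Final: 22.400 min


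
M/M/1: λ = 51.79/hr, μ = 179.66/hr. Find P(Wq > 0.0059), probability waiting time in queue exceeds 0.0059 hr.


ρ = 51.79/179.66 = 0.2883
P(Wq > t) = ρ·e^{−(μ−λ)t} = 0.2883·e^{−0.7544}
= 0.2883·0.470277 = 0.135565

Final: 0.135565


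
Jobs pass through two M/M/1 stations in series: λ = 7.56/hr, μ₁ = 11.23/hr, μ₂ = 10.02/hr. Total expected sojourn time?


Each node sees arrival rate λ = 7.56/hr (tandem ⇒ throughput preserved).
W₁ = 1/(μ₁−λ) = 1/(11.23−7.56) = 0.27248 hr
W₂ = 1/(μ₂−λ) = 1/(10.02−7.56) = 0.40650 hr
W_total = W₁ + W₂ = 0.27248 + 0.40650 = 0.67898 hr

Final: 0.67898 hr


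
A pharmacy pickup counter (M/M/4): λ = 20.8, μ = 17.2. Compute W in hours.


a = 1.2093; ρ = 0.3023; P₀ = 0.297355
Lq = P₀·a^c·ρ/(c!(1−ρ)²) = 0.01646
Wq = Lq/λ = 0.01646/20.8 = 0.0007912 hr
W = Wq + 1/μ = 0.0007912 + 0.05814 = 0.05893 hr

Final: 0.05893 hr


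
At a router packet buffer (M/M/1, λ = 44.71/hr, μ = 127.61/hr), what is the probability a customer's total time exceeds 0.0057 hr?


W ~ Exponential(μ−λ) for M/M/1.
μ − λ = 127.61 − 44.71 = 82.9000
P(W > t) = e^{−(μ−λ)t} = e^{−0.4725} = 0.623423

Final: 0.623423


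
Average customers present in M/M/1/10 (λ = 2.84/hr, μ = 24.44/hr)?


ρ = 2.84/24.44 = 0.1162
L = ρ[1 − (K+1)ρ^K + Kρ^(K+1)] / [(1−ρ)(1−ρ^(K+1))]
Numerator: 0.1162·(1 − 11·4.489e-10 + 10·5.217e-11) = 0.116203
Denominator: (0.8838)·(1.000000) = 0.883797
L = 0.116203/0.883797 = 0.1315

Final: 0.1315


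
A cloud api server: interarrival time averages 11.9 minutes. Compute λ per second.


λ = 1/(interarrival time) in consistent units.
1 second = 0.0166667 min, so λ = 0.0166667/11.9 = 0.001401 per second

Final: 0.001401 /sec


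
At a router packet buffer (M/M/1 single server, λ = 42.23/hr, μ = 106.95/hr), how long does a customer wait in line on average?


ρ = 42.23/106.95 = 0.3949
Wq = ρ/(μ−λ) = 0.3949/(106.95 − 42.23) = 0.3949/64.72 = 0.006101 hr

Final: 0.006101 hr


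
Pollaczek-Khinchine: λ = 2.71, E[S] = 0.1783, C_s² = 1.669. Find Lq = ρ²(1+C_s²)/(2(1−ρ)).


ρ = λ·E[S] = 2.71·0.1783 = 0.4832
Lq = ρ²(1+C_s²)/(2(1−ρ)) = 0.2335·(1+1.669)/(2·0.5168)
= 0.2335·2.6690/1.0336 = 0.60288

Final: 0.60288


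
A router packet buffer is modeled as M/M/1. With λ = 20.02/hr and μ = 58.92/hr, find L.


ρ = λ/μ = 20.02/58.92 = 0.3398
L = ρ/(1−ρ) = 0.3398/(1 − 0.3398) = 0.3398/0.6602 = 0.5147

Final: 0.5147


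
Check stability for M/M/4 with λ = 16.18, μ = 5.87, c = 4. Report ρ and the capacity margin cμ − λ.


Total capacity cμ = 4·5.87 = 23.48/hr
ρ = λ/(cμ) = 16.18/23.48 = 0.6891
Stable ⇔ ρ < 1: YES
Spare capacity = cμ − λ = 23.48 − 16.18 = 7.30/hr

Final: ρ = 0.6891; stable; margin = 7.30/hr


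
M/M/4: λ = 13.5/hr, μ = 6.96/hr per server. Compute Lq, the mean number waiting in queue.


a = λ/μ = 1.9397; ρ = a/4 = 0.4849
P₀ = 0.139236
Lq = P₀·a^c·ρ / (c!·(1−ρ)²) = 0.139236·14.15462·0.4849/(24·0.26531)
= 0.15009

Final: 0.15009


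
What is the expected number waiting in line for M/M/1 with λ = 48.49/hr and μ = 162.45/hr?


ρ = 48.49/162.45 = 0.2985
Lq = ρ²/(1−ρ) = 0.08910/0.7015 = 0.1270

Final: 0.1270


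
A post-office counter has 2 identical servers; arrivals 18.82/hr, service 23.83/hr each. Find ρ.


ρ = λ/(cμ) = 18.82/(2·23.83) = 18.82/47.66 = 0.3949

Final: 0.3949


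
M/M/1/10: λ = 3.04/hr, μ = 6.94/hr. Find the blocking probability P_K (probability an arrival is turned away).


ρ = λ/μ = 3.04/6.94 = 0.4380
P_K = (1−ρ)ρ^K/(1−ρ^(K+1)) = (0.5620·0.0002601)/(1 − 0.0001139)
= 0.0001462/0.999886 = 0.0001462

Final: 0.0001462


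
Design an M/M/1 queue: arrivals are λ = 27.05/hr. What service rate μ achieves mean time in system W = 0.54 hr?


W = 1/(μ−λ) ⇒ μ − λ = 1/W = 1/0.54 = 1.8519
μ = λ + 1/W = 27.05 + 1.8519 = 28.9019 per hr

Final: 28.9019 /hr


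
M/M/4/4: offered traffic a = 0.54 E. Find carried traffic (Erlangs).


B(4,0.54) = 0.002065 (Erlang-B)
Carried load = a(1 − B) = 0.54·(1 − 0.002065) = 0.54·0.997935 = 0.5389 E

Final: 0.5389 Erlangs


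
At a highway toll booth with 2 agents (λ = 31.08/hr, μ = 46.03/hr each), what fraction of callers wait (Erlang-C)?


a = λ/μ = 0.6752; ρ = a/2 = 0.3376
P₀ = 0.495209 (from M/M/c formula)
C(c,a) = [a^c/(c!(1−ρ))]·P₀ = [0.45591/(2·0.6624)]·0.495209
= 0.34414·0.495209 = 0.170421

Final: 0.170421


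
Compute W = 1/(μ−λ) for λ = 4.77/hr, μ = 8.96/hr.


W = 1/(μ−λ) = 1/(8.96 − 4.77) = 1/4.19 = 0.2387 hr

Final: 0.2387 hr


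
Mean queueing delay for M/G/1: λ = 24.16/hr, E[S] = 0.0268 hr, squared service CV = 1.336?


ρ = λ·E[S] = 24.16·0.0268 = 0.6475
E[S²] = E[S]²(1+C_s²) = 0.0268²·(1+1.336) = 0.001678
Wq = λ·E[S²]/(2(1−ρ)) = 24.16·0.001678/(2·0.3525) = 0.05750 hr

Final: 0.05750 hr


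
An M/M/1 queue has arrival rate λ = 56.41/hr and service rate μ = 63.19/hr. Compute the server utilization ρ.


ρ = λ/μ = 56.41/63.19 = 0.8927

Final: 0.8927


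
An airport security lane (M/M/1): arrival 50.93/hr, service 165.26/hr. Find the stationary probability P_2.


ρ = 50.93/165.26 = 0.3082
P_n = (1−ρ)·ρ^n = (1 − 0.3082)·0.3082^2 = 0.6918·0.094976 = 0.065706

Final: 0.065706


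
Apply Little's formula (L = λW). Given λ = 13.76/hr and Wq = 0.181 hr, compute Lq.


Lq = λWq = 13.76·0.181 = 2.4906

Final: 2.4906


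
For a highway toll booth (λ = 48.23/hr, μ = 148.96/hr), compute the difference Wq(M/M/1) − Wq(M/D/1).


ρ = 48.23/148.96 = 0.3238
Wq(M/M/1) = ρ/(μ−λ) = 0.3238/100.73 = 0.003214 hr
Wq(M/D/1) = ρ/(2(μ−λ)) = 0.001607 hr
Savings = 0.003214 − 0.001607 = 0.001607 hr

Final: 0.001607 hr


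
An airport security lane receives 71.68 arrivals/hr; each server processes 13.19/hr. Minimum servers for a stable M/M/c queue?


Stability requires cμ > λ ⇔ c > λ/μ.
λ/μ = 71.68/13.19 = 5.4344
Minimum integer c = ⌊5.4344⌋ + 1 = 6
Check: 6·13.19 = 79.14 > 71.68, while 5·13.19 = 65.95 ≤ 71.68

Final: 6 servers


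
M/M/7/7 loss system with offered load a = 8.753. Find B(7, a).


B(c,a) = (a^c/c!) / Σ_{k=0}^{c} a^k/k!
a^7/7! = 781.030444
Σ terms (k=0..7): 1.00000 + 8.75300 + 38.30750 + 111.76853 + 244.57748 + 428.15734 + 624.61020 + 781.03044 = 2238.204507
B = 781.030444/2238.204507 = 0.348954

Final: 0.348954


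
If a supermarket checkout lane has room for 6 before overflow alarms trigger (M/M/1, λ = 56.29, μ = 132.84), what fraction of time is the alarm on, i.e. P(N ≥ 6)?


ρ = 56.29/132.84 = 0.4237
P(N ≥ n) = ρ^n = 0.4237^6 = 0.005789

Final: 0.005789


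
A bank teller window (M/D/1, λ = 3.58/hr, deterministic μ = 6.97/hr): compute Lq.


ρ = 3.58/6.97 = 0.5136
M/D/1: Lq = ρ²/(2(1−ρ)) = 0.2638/(2·0.4864) = 0.27121

Final: 0.27121


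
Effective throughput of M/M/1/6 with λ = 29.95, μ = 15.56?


ρ = 1.9248; P_K = (1−ρ)ρ^6/(1−ρ^7) = 0.485427
λ_eff = λ(1 − P_K) = 29.95·(1 − 0.485427) = 29.95·0.514573 = 15.4115 /hr

Final: 15.4115 /hr


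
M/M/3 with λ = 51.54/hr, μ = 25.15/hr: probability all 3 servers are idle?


a = λ/μ = 51.54/25.15 = 2.0493; ρ = a/c = 0.6831
Σ_{k=0}^{2} a^k/k! (terms k=0..2) = 1.00000 + 2.04930 + 2.09982 = 5.14913
Tail: a^3/(3!(1−ρ)) = 8.60636/(6·0.3169) = 4.52635
P₀ = 1/(5.14913 + 4.52635) = 1/9.67547 = 0.103354

Final: 0.103354


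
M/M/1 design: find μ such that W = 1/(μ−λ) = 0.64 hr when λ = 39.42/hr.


W = 1/(μ−λ) ⇒ μ − λ = 1/W = 1/0.64 = 1.5625
μ = λ + 1/W = 39.42 + 1.5625 = 40.9825 per hr

Final: 40.9825 /hr


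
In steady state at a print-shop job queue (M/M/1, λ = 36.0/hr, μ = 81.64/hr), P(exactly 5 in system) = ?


ρ = 36.0/81.64 = 0.4410
P_n = (1−ρ)·ρ^n = (1 − 0.4410)·0.4410^5 = 0.5590·0.016672 = 0.009321

Final: 0.009321


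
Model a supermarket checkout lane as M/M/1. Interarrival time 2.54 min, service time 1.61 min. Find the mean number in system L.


λ = 60/2.54 = 23.6220 /hr
μ = 60/1.61 = 37.2671 /hr
ρ = λ/μ = 23.6220/37.2671 = 0.6339
L = ρ/(1−ρ) = 0.6339/0.3661 = 1.7312

Final: 1.7312


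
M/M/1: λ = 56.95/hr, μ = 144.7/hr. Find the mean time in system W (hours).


W = 1/(μ−λ) = 1/(144.7 − 56.95) = 1/87.75 = 0.01140 hr

Final: 0.01140 hr


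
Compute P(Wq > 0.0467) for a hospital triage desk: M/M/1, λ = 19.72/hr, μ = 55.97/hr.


ρ = 19.72/55.97 = 0.3523
P(Wq > t) = ρ·e^{−(μ−λ)t} = 0.3523·e^{−1.6929}
= 0.3523·0.183990 = 0.064825

Final: 0.064825


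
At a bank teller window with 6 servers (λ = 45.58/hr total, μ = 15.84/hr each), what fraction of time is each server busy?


ρ = λ/(cμ) = 45.58/(6·15.84) = 45.58/95.04 = 0.4796

Final: 0.4796


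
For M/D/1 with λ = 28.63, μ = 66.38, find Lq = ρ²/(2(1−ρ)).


ρ = 28.63/66.38 = 0.4313
M/D/1: Lq = ρ²/(2(1−ρ)) = 0.1860/(2·0.5687) = 0.16355

Final: 0.16355


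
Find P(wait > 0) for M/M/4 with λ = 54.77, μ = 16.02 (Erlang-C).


a = λ/μ = 3.4189; ρ = a/4 = 0.8547
P₀ = 0.017824 (from M/M/c formula)
C(c,a) = [a^c/(c!(1−ρ))]·P₀ = [136.62209/(24·0.1453)]·0.017824
= 39.18163·0.017824 = 0.698363

Final: 0.698363


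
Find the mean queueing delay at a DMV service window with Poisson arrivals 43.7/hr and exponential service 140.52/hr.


ρ = 43.7/140.52 = 0.3110
Wq = ρ/(μ−λ) = 0.3110/(140.52 − 43.7) = 0.3110/96.82 = 0.003212 hr

Final: 0.003212 hr


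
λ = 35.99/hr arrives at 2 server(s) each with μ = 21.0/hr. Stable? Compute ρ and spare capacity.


Total capacity cμ = 2·21.0 = 42.00/hr
ρ = λ/(cμ) = 35.99/42.00 = 0.8569
Stable ⇔ ρ < 1: YES
Spare capacity = cμ − λ = 42.00 − 35.99 = 6.01/hr

Final: ρ = 0.8569; stable; margin = 6.01/hr


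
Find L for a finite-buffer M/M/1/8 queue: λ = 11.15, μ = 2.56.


ρ = 11.15/2.56 = 4.3555
L = ρ[1 − (K+1)ρ^K + Kρ^(K+1)] / [(1−ρ)(1−ρ^(K+1))]
Numerator: 4.3555·(1 − 9·129502.817328 + 8·564045.473911) = 14577054.571859
Denominator: (-3.3555)·(-564044.473911) = 1892633.605819
L = 14577054.571859/1892633.605819 = 7.7020

Final: 7.7020


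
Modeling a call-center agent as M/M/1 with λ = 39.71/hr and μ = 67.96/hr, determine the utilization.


ρ = λ/μ = 39.71/67.96 = 0.5843

Final: 0.5843


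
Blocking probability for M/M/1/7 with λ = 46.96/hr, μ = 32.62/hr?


ρ = λ/μ = 46.96/32.62 = 1.4396
P_K = (1−ρ)ρ^K/(1−ρ^(K+1)) = (-0.4396·12.814714)/(1 − 18.448160)
= -5.633446/-17.448160 = 0.322868

Final: 0.322868


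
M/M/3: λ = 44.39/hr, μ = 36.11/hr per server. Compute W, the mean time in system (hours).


a = 1.2293; ρ = 0.4098; P₀ = 0.284945
Lq = P₀·a^c·ρ/(c!(1−ρ)²) = 0.10377
Wq = Lq/λ = 0.10377/44.39 = 0.002338 hr
W = Wq + 1/μ = 0.002338 + 0.02769 = 0.03003 hr

Final: 0.03003 hr


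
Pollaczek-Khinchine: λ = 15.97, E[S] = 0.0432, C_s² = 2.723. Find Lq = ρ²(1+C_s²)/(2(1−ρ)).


ρ = λ·E[S] = 15.97·0.0432 = 0.6899
Lq = ρ²(1+C_s²)/(2(1−ρ)) = 0.4760·(1+2.723)/(2·0.3101)
= 0.4760·3.7230/0.6202 = 2.85722

Final: 2.85722


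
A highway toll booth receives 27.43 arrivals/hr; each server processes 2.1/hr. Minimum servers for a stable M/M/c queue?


Stability requires cμ > λ ⇔ c > λ/μ.
λ/μ = 27.43/2.1 = 13.0619
Minimum integer c = ⌊13.0619⌋ + 1 = 14
Check: 14·2.1 = 29.40 > 27.43, while 13·2.1 = 27.30 ≤ 27.43

Final: 14 servers


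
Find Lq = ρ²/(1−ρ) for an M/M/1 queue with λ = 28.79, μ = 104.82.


ρ = 28.79/104.82 = 0.2747
Lq = ρ²/(1−ρ) = 0.07544/0.7253 = 0.1040

Final: 0.1040


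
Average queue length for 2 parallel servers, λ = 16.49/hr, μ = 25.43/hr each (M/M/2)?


a = λ/μ = 0.6484; ρ = a/2 = 0.3242
P₀ = 0.510319
Lq = P₀·a^c·ρ / (c!·(1−ρ)²) = 0.510319·0.42048·0.3242/(2·0.45667)
= 0.07617

Final: 0.07617


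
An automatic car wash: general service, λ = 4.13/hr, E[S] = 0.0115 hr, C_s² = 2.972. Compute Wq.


ρ = λ·E[S] = 4.13·0.0115 = 0.04749
E[S²] = E[S]²(1+C_s²) = 0.0115²·(1+2.972) = 0.0005253
Wq = λ·E[S²]/(2(1−ρ)) = 4.13·0.0005253/(2·0.9525) = 0.001139 hr

Final: 0.001139 hr


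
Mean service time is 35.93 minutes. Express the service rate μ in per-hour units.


μ = 1/(service time) in consistent units.
1 hour = 60 min, so μ = 60/35.93 = 1.6699 per hour

Final: 1.6699 /hr


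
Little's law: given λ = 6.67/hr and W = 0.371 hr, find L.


L = λW = 6.67·0.371 = 2.4746

Final: 2.4746


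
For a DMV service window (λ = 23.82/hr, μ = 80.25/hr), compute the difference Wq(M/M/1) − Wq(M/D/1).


ρ = 23.82/80.25 = 0.2968
Wq(M/M/1) = ρ/(μ−λ) = 0.2968/56.43 = 0.005260 hr
Wq(M/D/1) = ρ/(2(μ−λ)) = 0.002630 hr
Savings = 0.005260 − 0.002630 = 0.002630 hr

Final: 0.002630 hr


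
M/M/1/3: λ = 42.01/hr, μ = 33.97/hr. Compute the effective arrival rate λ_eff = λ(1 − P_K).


ρ = 1.2367; P_K = (1−ρ)ρ^3/(1−ρ^4) = 0.334314
λ_eff = λ(1 − P_K) = 42.01·(1 − 0.334314) = 42.01·0.665686 = 27.9655 /hr

Final: 27.9655 /hr


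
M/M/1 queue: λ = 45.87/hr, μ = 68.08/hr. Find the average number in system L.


ρ = λ/μ = 45.87/68.08 = 0.6738
L = ρ/(1−ρ) = 0.6738/(1 − 0.6738) = 0.6738/0.3262 = 2.0653

Final: 2.0653


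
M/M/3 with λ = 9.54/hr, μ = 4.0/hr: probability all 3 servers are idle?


a = λ/μ = 9.54/4.0 = 2.3850; ρ = a/c = 0.7950
Σ_{k=0}^{2} a^k/k! (terms k=0..2) = 1.00000 + 2.38500 + 2.84411 = 6.22911
Tail: a^3/(3!(1−ρ)) = 13.56642/(6·0.2050) = 11.02961
P₀ = 1/(6.22911 + 11.02961) = 1/17.25872 = 0.057942

Final: 0.057942


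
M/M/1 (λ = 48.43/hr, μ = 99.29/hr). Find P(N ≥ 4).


ρ = 48.43/99.29 = 0.4878
P(N ≥ n) = ρ^n = 0.4878^4 = 0.056603

Final: 0.056603


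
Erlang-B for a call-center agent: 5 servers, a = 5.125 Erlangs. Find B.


B(c,a) = (a^c/c!) / Σ_{k=0}^{c} a^k/k!
a^5/5! = 29.463756
Σ terms (k=0..5): 1.00000 + 5.12500 + 13.13281 + 22.43522 + 28.74513 + 29.46376 = 99.901917
B = 29.463756/99.901917 = 0.294927

Final: 0.294927


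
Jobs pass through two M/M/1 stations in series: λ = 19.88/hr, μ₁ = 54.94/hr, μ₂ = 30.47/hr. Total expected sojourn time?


Each node sees arrival rate λ = 19.88/hr (tandem ⇒ throughput preserved).
W₁ = 1/(μ₁−λ) = 1/(54.94−19.88) = 0.02852 hr
W₂ = 1/(μ₂−λ) = 1/(30.47−19.88) = 0.09443 hr
W_total = W₁ + W₂ = 0.02852 + 0.09443 = 0.12295 hr

Final: 0.12295 hr


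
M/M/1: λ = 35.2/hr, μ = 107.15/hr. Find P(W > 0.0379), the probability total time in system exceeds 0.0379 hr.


W ~ Exponential(μ−λ) for M/M/1.
μ − λ = 107.15 − 35.2 = 71.9500
P(W > t) = e^{−(μ−λ)t} = e^{−2.7269} = 0.065421

Final: 0.065421


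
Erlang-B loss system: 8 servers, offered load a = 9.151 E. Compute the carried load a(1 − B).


B(8,9.151) = 0.296880 (Erlang-B)
Carried load = a(1 − B) = 9.151·(1 − 0.296880) = 9.151·0.703120 = 6.4342 E

Final: 6.4342 Erlangs


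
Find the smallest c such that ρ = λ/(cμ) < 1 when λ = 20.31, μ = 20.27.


Stability requires cμ > λ ⇔ c > λ/μ.
λ/μ = 20.31/20.27 = 1.0020
Minimum integer c = ⌊1.0020⌋ + 1 = 2
Check: 2·20.27 = 40.54 > 20.31, while 1·20.27 = 20.27 ≤ 20.31

Final: 2 servers


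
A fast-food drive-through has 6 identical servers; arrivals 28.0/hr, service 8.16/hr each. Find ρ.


ρ = λ/(cμ) = 28.0/(6·8.16) = 28.0/48.96 = 0.5719

Final: 0.5719


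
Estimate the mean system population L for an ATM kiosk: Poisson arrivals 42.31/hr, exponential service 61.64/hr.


ρ = λ/μ = 42.31/61.64 = 0.6864
L = ρ/(1−ρ) = 0.6864/(1 − 0.6864) = 0.6864/0.3136 = 2.1888

Final: 2.1888


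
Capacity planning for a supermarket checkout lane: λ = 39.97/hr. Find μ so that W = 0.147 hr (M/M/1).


W = 1/(μ−λ) ⇒ μ − λ = 1/W = 1/0.147 = 6.8027
μ = λ + 1/W = 39.97 + 6.8027 = 46.7727 per hr

Final: 46.7727 /hr


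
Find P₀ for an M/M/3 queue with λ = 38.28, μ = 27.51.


a = λ/μ = 38.28/27.51 = 1.3915; ρ = a/c = 0.4638
Σ_{k=0}^{2} a^k/k! (terms k=0..2) = 1.00000 + 1.39149 + 0.96813 = 3.35962
Tail: a^3/(3!(1−ρ)) = 2.69429/(6·0.5362) = 0.83751
P₀ = 1/(3.35962 + 0.83751) = 1/4.19713 = 0.238258

Final: 0.238258


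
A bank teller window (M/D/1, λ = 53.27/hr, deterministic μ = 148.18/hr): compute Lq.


ρ = 53.27/148.18 = 0.3595
M/D/1: Lq = ρ²/(2(1−ρ)) = 0.1292/(2·0.6405) = 0.10089

Final: 0.10089


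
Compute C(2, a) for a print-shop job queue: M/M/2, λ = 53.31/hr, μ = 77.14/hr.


a = λ/μ = 0.6911; ρ = a/2 = 0.3455
P₀ = 0.486391 (from M/M/c formula)
C(c,a) = [a^c/(c!(1−ρ))]·P₀ = [0.47759/(2·0.6545)]·0.486391
= 0.36488·0.486391 = 0.177473

Final: 0.177473


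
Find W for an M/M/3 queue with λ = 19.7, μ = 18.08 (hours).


a = 1.0896; ρ = 0.3632; P₀ = 0.330930
Lq = P₀·a^c·ρ/(c!(1−ρ)²) = 0.06390
Wq = Lq/λ = 0.06390/19.7 = 0.003244 hr
W = Wq + 1/μ = 0.003244 + 0.05531 = 0.05855 hr

Final: 0.05855 hr


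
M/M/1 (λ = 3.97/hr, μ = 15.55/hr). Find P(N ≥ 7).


ρ = 3.97/15.55 = 0.2553
P(N ≥ n) = ρ^n = 0.2553^7 = 0.00007070

Final: 0.00007070


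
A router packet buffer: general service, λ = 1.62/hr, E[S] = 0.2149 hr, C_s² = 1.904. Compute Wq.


ρ = λ·E[S] = 1.62·0.2149 = 0.3481
E[S²] = E[S]²(1+C_s²) = 0.2149²·(1+1.904) = 0.134113
Wq = λ·E[S²]/(2(1−ρ)) = 1.62·0.134113/(2·0.6519) = 0.16665 hr

Final: 0.16665 hr


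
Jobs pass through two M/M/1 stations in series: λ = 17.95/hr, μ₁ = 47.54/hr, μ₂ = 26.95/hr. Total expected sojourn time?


Each node sees arrival rate λ = 17.95/hr (tandem ⇒ throughput preserved).
W₁ = 1/(μ₁−λ) = 1/(47.54−17.95) = 0.03380 hr
W₂ = 1/(μ₂−λ) = 1/(26.95−17.95) = 0.11111 hr
W_total = W₁ + W₂ = 0.03380 + 0.11111 = 0.14491 hr

Final: 0.14491 hr


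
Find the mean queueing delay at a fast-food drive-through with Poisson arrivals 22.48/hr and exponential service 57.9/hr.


ρ = 22.48/57.9 = 0.3883
Wq = ρ/(μ−λ) = 0.3883/(57.9 − 22.48) = 0.3883/35.42 = 0.01096 hr

Final: 0.01096 hr


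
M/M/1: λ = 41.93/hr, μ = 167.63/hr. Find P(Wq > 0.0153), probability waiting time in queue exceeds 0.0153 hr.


ρ = 41.93/167.63 = 0.2501
P(Wq > t) = ρ·e^{−(μ−λ)t} = 0.2501·e^{−1.9232}
= 0.2501·0.146137 = 0.036554

Final: 0.036554


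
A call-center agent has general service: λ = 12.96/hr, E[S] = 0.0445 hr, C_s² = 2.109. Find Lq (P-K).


ρ = λ·E[S] = 12.96·0.0445 = 0.5767
Lq = ρ²(1+C_s²)/(2(1−ρ)) = 0.3326·(1+2.109)/(2·0.4233)
= 0.3326·3.1090/0.8466 = 1.22150

Final: 1.22150


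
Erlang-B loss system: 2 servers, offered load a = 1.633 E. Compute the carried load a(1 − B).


B(2,1.633) = 0.336165 (Erlang-B)
Carried load = a(1 − B) = 1.633·(1 − 0.336165) = 1.633·0.663835 = 1.0840 E

Final: 1.0840 Erlangs


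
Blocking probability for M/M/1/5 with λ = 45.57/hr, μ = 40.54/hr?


ρ = λ/μ = 45.57/40.54 = 1.1241
P_K = (1−ρ)ρ^K/(1−ρ^(K+1)) = (-0.1241·1.794636)/(1 − 2.017306)
= -0.222669/-1.017306 = 0.218882

Final: 0.218882


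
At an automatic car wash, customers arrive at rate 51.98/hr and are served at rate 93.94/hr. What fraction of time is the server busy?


ρ = λ/μ = 51.98/93.94 = 0.5533

Final: 0.5533


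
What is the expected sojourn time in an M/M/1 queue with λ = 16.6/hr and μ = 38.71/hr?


W = 1/(μ−λ) = 1/(38.71 − 16.6) = 1/22.11 = 0.04523 hr

Final: 0.04523 hr


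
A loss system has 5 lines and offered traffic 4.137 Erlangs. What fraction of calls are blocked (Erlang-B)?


B(c,a) = (a^c/c!) / Σ_{k=0}^{c} a^k/k!
a^5/5! = 10.098256
Σ terms (k=0..5): 1.00000 + 4.13700 + 8.55738 + 11.80063 + 12.20480 + 10.09826 = 47.798078
B = 10.098256/47.798078 = 0.211269

Final: 0.211269


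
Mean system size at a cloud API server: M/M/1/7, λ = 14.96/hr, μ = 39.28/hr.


ρ = 14.96/39.28 = 0.3809
L = ρ[1 − (K+1)ρ^K + Kρ^(K+1)] / [(1−ρ)(1−ρ^(K+1))]
Numerator: 0.3809·(1 − 8·0.001162 + 7·0.0004427) = 0.378494
Denominator: (0.6191)·(0.999557) = 0.618871
L = 0.378494/0.618871 = 0.6116

Final: 0.6116


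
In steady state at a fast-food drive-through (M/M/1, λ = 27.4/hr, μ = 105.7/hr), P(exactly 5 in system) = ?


ρ = 27.4/105.7 = 0.2592
P_n = (1−ρ)·ρ^n = (1 − 0.2592)·0.2592^5 = 0.7408·0.001171 = 0.0008671

Final: 0.0008671


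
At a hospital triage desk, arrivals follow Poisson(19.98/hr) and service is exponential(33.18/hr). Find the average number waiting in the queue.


ρ = 19.98/33.18 = 0.6022
Lq = ρ²/(1−ρ) = 0.3626/0.3978 = 0.9115

Final: 0.9115


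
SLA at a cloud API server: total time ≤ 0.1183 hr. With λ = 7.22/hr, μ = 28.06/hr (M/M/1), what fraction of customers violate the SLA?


W ~ Exponential(μ−λ) for M/M/1.
μ − λ = 28.06 − 7.22 = 20.8400
P(W > t) = e^{−(μ−λ)t} = e^{−2.4654} = 0.084977

Final: 0.084977


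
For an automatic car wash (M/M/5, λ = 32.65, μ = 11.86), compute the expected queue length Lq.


a = λ/μ = 2.7530; ρ = a/5 = 0.5506
P₀ = 0.061181
Lq = P₀·a^c·ρ / (c!·(1−ρ)²) = 0.061181·158.12207·0.5506/(120·0.20197)
= 0.21977

Final: 0.21977


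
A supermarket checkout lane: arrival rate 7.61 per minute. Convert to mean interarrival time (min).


Mean interarrival time = 1/λ = 1/7.61 minute = 0.13141 minute
In minutes: 0.13141 × 1 = 0.1314 min

Final: 0.1314 min
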